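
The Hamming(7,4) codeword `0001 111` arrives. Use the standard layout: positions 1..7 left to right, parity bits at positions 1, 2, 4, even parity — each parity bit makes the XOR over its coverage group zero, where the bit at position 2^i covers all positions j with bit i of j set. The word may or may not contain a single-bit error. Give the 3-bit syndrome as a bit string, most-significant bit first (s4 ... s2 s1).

000

s1: b1⊕b3⊕b5⊕b7 = 0⊕0⊕1⊕1 = 0
s2: b2⊕b3⊕b6⊕b7 = 0⊕0⊕1⊕1 = 0
s4: b4⊕b5⊕b6⊕b7 = 1⊕1⊕1⊕1 = 0
Syndrome (s4...s1) = 000 → position 0 (no error).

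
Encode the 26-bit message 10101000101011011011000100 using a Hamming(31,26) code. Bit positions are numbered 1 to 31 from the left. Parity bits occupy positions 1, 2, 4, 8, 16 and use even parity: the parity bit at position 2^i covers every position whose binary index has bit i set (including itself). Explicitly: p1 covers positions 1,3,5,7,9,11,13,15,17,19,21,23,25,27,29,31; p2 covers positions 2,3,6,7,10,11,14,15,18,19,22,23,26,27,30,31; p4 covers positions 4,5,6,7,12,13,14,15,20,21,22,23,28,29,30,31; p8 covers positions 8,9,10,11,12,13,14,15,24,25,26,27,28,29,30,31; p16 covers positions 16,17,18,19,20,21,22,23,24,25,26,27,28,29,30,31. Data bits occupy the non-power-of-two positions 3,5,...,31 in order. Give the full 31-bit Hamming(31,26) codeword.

0010010010001011011011011000100

Place data bits at non-power-of-two positions: b3=1, b5=0, b6=1, b7=0, b9=1, b10=0, b11=0, b12=0, b13=1, b14=0, b15=1, b17=0, b18=1, b19=1, b20=0, b21=1, b22=1, b23=0, b24=1, b25=1, b26=0, b27=0, b28=0, b29=1, b30=0, b31=0.
p1 = XOR of data positions {3,5,7,9,11,13,15,17,19,21,23,25,27,29,31} = 1⊕0⊕0⊕1⊕0⊕1⊕1⊕0⊕1⊕1⊕0⊕1⊕0⊕1⊕0 = 0
p2 = XOR of data positions {3,6,7,10,11,14,15,18,19,22,23,26,27,30,31} = 1⊕1⊕0⊕0⊕0⊕0⊕1⊕1⊕1⊕1⊕0⊕0⊕0⊕0⊕0 = 0
p4 = XOR of data positions {5,6,7,12,13,14,15,20,21,22,23,28,29,30,31} = 0⊕1⊕0⊕0⊕1⊕0⊕1⊕0⊕1⊕1⊕0⊕0⊕1⊕0⊕0 = 0
p8 = XOR of data positions {9,10,11,12,13,14,15,24,25,26,27,28,29,30,31} = 1⊕0⊕0⊕0⊕1⊕0⊕1⊕1⊕1⊕0⊕0⊕0⊕1⊕0⊕0 = 0
p16 = XOR of data positions {17,18,19,20,21,22,23,24,25,26,27,28,29,30,31} = 0⊕1⊕1⊕0⊕1⊕1⊕0⊕1⊕1⊕0⊕0⊕0⊕1⊕0⊕0 = 1
Codeword b1..b31 = 0010010010001011011011011000100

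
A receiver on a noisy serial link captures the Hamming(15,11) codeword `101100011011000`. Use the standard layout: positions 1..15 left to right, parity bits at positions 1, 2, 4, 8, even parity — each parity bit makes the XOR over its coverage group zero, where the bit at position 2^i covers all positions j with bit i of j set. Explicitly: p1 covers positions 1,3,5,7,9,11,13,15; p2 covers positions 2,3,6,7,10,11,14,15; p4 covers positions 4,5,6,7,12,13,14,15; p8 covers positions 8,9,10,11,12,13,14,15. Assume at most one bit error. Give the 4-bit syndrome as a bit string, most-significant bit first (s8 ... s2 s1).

0000

s1: b1⊕b3⊕b5⊕b7⊕b9⊕b11⊕b13⊕b15 = 1⊕1⊕0⊕0⊕1⊕1⊕0⊕0 = 0
s2: b2⊕b3⊕b6⊕b7⊕b10⊕b11⊕b14⊕b15 = 0⊕1⊕0⊕0⊕0⊕1⊕0⊕0 = 0
s4: b4⊕b5⊕b6⊕b7⊕b12⊕b13⊕b14⊕b15 = 1⊕0⊕0⊕0⊕1⊕0⊕0⊕0 = 0
s8: b8⊕b9⊕b10⊕b11⊕b12⊕b13⊕b14⊕b15 = 1⊕1⊕0⊕1⊕1⊕0⊕0⊕0 = 0
Syndrome (s8...s1) = 0000 → position 0 (no error).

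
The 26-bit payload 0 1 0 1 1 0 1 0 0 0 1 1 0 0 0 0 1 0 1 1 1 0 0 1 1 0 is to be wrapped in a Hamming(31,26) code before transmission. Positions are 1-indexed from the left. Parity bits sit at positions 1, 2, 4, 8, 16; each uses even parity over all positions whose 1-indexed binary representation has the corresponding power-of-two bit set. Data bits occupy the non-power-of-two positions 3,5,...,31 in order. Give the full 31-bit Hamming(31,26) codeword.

0000101010100011100001011100110

Place data bits at non-power-of-two positions: b3=0, b5=1, b6=0, b7=1, b9=1, b10=0, b11=1, b12=0, b13=0, b14=0, b15=1, b17=1, b18=0, b19=0, b20=0, b21=0, b22=1, b23=0, b24=1, b25=1, b26=1, b27=0, b28=0, b29=1, b30=1, b31=0.
p1 = XOR of data positions {3,5,7,9,11,13,15,17,19,21,23,25,27,29,31} = 0⊕1⊕1⊕1⊕1⊕0⊕1⊕1⊕0⊕0⊕0⊕1⊕0⊕1⊕0 = 0
p2 = XOR of data positions {3,6,7,10,11,14,15,18,19,22,23,26,27,30,31} = 0⊕0⊕1⊕0⊕1⊕0⊕1⊕0⊕0⊕1⊕0⊕1⊕0⊕1⊕0 = 0
p4 = XOR of data positions {5,6,7,12,13,14,15,20,21,22,23,28,29,30,31} = 1⊕0⊕1⊕0⊕0⊕0⊕1⊕0⊕0⊕1⊕0⊕0⊕1⊕1⊕0 = 0
p8 = XOR of data positions {9,10,11,12,13,14,15,24,25,26,27,28,29,30,31} = 1⊕0⊕1⊕0⊕0⊕0⊕1⊕1⊕1⊕1⊕0⊕0⊕1⊕1⊕0 = 0
p16 = XOR of data positions {17,18,19,20,21,22,23,24,25,26,27,28,29,30,31} = 1⊕0⊕0⊕0⊕0⊕1⊕0⊕1⊕1⊕1⊕0⊕0⊕1⊕1⊕0 = 1
Codeword b1..b31 = 0000101010100011100001011100110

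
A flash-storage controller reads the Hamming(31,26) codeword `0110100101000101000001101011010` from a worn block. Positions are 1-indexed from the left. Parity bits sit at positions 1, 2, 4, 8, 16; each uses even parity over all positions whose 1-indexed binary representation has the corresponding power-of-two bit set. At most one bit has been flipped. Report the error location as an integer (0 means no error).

25

s1: b1⊕b3⊕b5⊕b7⊕b9⊕b11⊕b13⊕b15⊕b17⊕b19⊕b21⊕b23⊕b25⊕b27⊕b29⊕b31 = 0⊕1⊕1⊕0⊕0⊕0⊕0⊕0⊕0⊕0⊕0⊕1⊕1⊕1⊕0⊕0 = 1
s2: b2⊕b3⊕b6⊕b7⊕b10⊕b11⊕b14⊕b15⊕b18⊕b19⊕b22⊕b23⊕b26⊕b27⊕b30⊕b31 = 1⊕1⊕0⊕0⊕1⊕0⊕1⊕0⊕0⊕0⊕1⊕1⊕0⊕1⊕1⊕0 = 0
s4: b4⊕b5⊕b6⊕b7⊕b12⊕b13⊕b14⊕b15⊕b20⊕b21⊕b22⊕b23⊕b28⊕b29⊕b30⊕b31 = 0⊕1⊕0⊕0⊕0⊕0⊕1⊕0⊕0⊕0⊕1⊕1⊕1⊕0⊕1⊕0 = 0
s8: b8⊕b9⊕b10⊕b11⊕b12⊕b13⊕b14⊕b15⊕b24⊕b25⊕b26⊕b27⊕b28⊕b29⊕b30⊕b31 = 1⊕0⊕1⊕0⊕0⊕0⊕1⊕0⊕0⊕1⊕0⊕1⊕1⊕0⊕1⊕0 = 1
s16: b16⊕b17⊕b18⊕b19⊕b20⊕b21⊕b22⊕b23⊕b24⊕b25⊕b26⊕b27⊕b28⊕b29⊕b30⊕b31 = 1⊕0⊕0⊕0⊕0⊕0⊕1⊕1⊕0⊕1⊕0⊕1⊕1⊕0⊕1⊕0 = 1
Syndrome (s16...s1) = 11001 → position 25.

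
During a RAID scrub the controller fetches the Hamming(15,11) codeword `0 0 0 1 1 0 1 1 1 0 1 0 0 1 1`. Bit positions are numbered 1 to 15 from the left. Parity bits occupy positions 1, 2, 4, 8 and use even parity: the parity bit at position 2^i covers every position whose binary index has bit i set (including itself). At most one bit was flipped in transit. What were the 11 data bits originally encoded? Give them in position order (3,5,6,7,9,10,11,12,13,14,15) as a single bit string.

s1: b1⊕b3⊕b5⊕b7⊕b9⊕b11⊕b13⊕b15 = 0⊕0⊕1⊕1⊕1⊕1⊕0⊕1 = 1
s2: b2⊕b3⊕b6⊕b7⊕b10⊕b11⊕b14⊕b15 = 0⊕0⊕0⊕1⊕0⊕1⊕1⊕1 = 0
s4: b4⊕b5⊕b6⊕b7⊕b12⊕b13⊕b14⊕b15 = 1⊕1⊕0⊕1⊕0⊕0⊕1⊕1 = 1
s8: b8⊕b9⊕b10⊕b11⊕b12⊕b13⊕b14⊕b15 = 1⊕1⊕0⊕1⊕0⊕0⊕1⊕1 = 1
Syndrome (s8...s1) = 1101 → position 13.
Flip bit 13: corrected codeword = 000110111010111
Data bits at positions 3,5,6,7,9,10,11,12,13,14,15: 01011010111

01011010111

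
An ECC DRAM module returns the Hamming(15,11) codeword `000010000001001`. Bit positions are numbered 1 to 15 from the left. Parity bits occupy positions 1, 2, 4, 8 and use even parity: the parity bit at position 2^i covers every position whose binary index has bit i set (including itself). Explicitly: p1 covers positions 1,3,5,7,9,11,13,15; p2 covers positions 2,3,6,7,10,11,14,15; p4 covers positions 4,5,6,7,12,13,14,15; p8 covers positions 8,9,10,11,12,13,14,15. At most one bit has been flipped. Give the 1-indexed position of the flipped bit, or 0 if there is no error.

6

s1: b1⊕b3⊕b5⊕b7⊕b9⊕b11⊕b13⊕b15 = 0⊕0⊕1⊕0⊕0⊕0⊕0⊕1 = 0
s2: b2⊕b3⊕b6⊕b7⊕b10⊕b11⊕b14⊕b15 = 0⊕0⊕0⊕0⊕0⊕0⊕0⊕1 = 1
s4: b4⊕b5⊕b6⊕b7⊕b12⊕b13⊕b14⊕b15 = 0⊕1⊕0⊕0⊕1⊕0⊕0⊕1 = 1
s8: b8⊕b9⊕b10⊕b11⊕b12⊕b13⊕b14⊕b15 = 0⊕0⊕0⊕0⊕1⊕0⊕0⊕1 = 0
Syndrome (s8...s1) = 0110 → position 6.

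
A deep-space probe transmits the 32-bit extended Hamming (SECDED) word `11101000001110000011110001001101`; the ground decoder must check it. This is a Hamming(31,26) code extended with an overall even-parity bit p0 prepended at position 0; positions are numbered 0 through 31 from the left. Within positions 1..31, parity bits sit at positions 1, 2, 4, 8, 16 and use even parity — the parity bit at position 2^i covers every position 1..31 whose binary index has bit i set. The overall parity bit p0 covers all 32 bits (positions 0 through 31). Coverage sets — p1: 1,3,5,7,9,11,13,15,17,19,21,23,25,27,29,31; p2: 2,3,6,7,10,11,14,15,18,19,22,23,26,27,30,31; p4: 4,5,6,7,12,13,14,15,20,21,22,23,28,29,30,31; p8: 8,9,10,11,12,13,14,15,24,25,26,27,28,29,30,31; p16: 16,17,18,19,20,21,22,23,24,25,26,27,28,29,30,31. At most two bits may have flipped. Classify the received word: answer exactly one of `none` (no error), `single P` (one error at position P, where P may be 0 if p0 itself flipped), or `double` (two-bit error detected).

single 13

s1: b1⊕b3⊕b5⊕b7⊕b9⊕b11⊕b13⊕b15⊕b17⊕b19⊕b21⊕b23⊕b25⊕b27⊕b29⊕b31 = 1⊕0⊕0⊕0⊕0⊕1⊕0⊕0⊕0⊕1⊕1⊕0⊕1⊕0⊕1⊕1 = 1
s2: b2⊕b3⊕b6⊕b7⊕b10⊕b11⊕b14⊕b15⊕b18⊕b19⊕b22⊕b23⊕b26⊕b27⊕b30⊕b31 = 1⊕0⊕0⊕0⊕1⊕1⊕0⊕0⊕1⊕1⊕0⊕0⊕0⊕0⊕0⊕1 = 0
s4: b4⊕b5⊕b6⊕b7⊕b12⊕b13⊕b14⊕b15⊕b20⊕b21⊕b22⊕b23⊕b28⊕b29⊕b30⊕b31 = 1⊕0⊕0⊕0⊕1⊕0⊕0⊕0⊕1⊕1⊕0⊕0⊕1⊕1⊕0⊕1 = 1
s8: b8⊕b9⊕b10⊕b11⊕b12⊕b13⊕b14⊕b15⊕b24⊕b25⊕b26⊕b27⊕b28⊕b29⊕b30⊕b31 = 0⊕0⊕1⊕1⊕1⊕0⊕0⊕0⊕0⊕1⊕0⊕0⊕1⊕1⊕0⊕1 = 1
s16: b16⊕b17⊕b18⊕b19⊕b20⊕b21⊕b22⊕b23⊕b24⊕b25⊕b26⊕b27⊕b28⊕b29⊕b30⊕b31 = 0⊕0⊕1⊕1⊕1⊕1⊕0⊕0⊕0⊕1⊕0⊕0⊕1⊕1⊕0⊕1 = 0
Syndrome (s16...s1) = 01101 → position 13.
Overall parity (XOR of all 32 bits, including p0): 1⊕1⊕1⊕0⊕1⊕0⊕0⊕0⊕0⊕0⊕1⊕1⊕1⊕0⊕0⊕0⊕0⊕0⊕1⊕1⊕1⊕1⊕0⊕0⊕0⊕1⊕0⊕0⊕1⊕1⊕0⊕1 = 1
Overall=1, syndrome position=13 → single-bit error at position 13.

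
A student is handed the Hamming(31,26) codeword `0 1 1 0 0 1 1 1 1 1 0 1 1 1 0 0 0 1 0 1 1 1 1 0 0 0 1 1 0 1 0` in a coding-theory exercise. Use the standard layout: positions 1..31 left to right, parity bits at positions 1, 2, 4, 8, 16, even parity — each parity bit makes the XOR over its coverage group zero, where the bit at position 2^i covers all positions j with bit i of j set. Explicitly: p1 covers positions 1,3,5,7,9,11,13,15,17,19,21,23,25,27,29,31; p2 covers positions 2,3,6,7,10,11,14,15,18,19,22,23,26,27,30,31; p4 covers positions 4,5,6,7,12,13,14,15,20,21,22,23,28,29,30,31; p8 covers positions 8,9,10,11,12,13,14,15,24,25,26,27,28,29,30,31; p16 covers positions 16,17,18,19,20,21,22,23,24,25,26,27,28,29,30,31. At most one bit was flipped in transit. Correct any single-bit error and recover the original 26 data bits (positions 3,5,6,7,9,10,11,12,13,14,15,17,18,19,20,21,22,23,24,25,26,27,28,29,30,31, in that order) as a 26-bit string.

s1: b1⊕b3⊕b5⊕b7⊕b9⊕b11⊕b13⊕b15⊕b17⊕b19⊕b21⊕b23⊕b25⊕b27⊕b29⊕b31 = 0⊕1⊕0⊕1⊕1⊕0⊕1⊕0⊕0⊕0⊕1⊕1⊕0⊕1⊕0⊕0 = 1
s2: b2⊕b3⊕b6⊕b7⊕b10⊕b11⊕b14⊕b15⊕b18⊕b19⊕b22⊕b23⊕b26⊕b27⊕b30⊕b31 = 1⊕1⊕1⊕1⊕1⊕0⊕1⊕0⊕1⊕0⊕1⊕1⊕0⊕1⊕1⊕0 = 1
s4: b4⊕b5⊕b6⊕b7⊕b12⊕b13⊕b14⊕b15⊕b20⊕b21⊕b22⊕b23⊕b28⊕b29⊕b30⊕b31 = 0⊕0⊕1⊕1⊕1⊕1⊕1⊕0⊕1⊕1⊕1⊕1⊕1⊕0⊕1⊕0 = 1
s8: b8⊕b9⊕b10⊕b11⊕b12⊕b13⊕b14⊕b15⊕b24⊕b25⊕b26⊕b27⊕b28⊕b29⊕b30⊕b31 = 1⊕1⊕1⊕0⊕1⊕1⊕1⊕0⊕0⊕0⊕0⊕1⊕1⊕0⊕1⊕0 = 1
s16: b16⊕b17⊕b18⊕b19⊕b20⊕b21⊕b22⊕b23⊕b24⊕b25⊕b26⊕b27⊕b28⊕b29⊕b30⊕b31 = 0⊕0⊕1⊕0⊕1⊕1⊕1⊕1⊕0⊕0⊕0⊕1⊕1⊕0⊕1⊕0 = 0
Syndrome (s16...s1) = 01111 → position 15.
Flip bit 15: corrected codeword = 0110011111011110010111100011010
Data bits at positions 3,5,6,7,9,10,11,12,13,14,15,17,18,19,20,21,22,23,24,25,26,27,28,29,30,31: 10111101111010111100011010

10111101111010111100011010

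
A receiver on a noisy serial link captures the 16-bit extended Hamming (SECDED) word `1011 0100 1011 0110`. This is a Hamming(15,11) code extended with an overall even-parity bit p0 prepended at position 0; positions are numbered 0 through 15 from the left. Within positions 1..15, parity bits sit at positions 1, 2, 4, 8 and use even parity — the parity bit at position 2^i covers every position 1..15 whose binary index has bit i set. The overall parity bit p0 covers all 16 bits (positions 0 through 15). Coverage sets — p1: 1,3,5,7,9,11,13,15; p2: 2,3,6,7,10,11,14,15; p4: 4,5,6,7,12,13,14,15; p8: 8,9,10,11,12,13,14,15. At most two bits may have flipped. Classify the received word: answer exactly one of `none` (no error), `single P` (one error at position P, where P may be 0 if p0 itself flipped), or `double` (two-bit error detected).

single 14

s1: b1⊕b3⊕b5⊕b7⊕b9⊕b11⊕b13⊕b15 = 0⊕1⊕1⊕0⊕0⊕1⊕1⊕0 = 0
s2: b2⊕b3⊕b6⊕b7⊕b10⊕b11⊕b14⊕b15 = 1⊕1⊕0⊕0⊕1⊕1⊕1⊕0 = 1
s4: b4⊕b5⊕b6⊕b7⊕b12⊕b13⊕b14⊕b15 = 0⊕1⊕0⊕0⊕0⊕1⊕1⊕0 = 1
s8: b8⊕b9⊕b10⊕b11⊕b12⊕b13⊕b14⊕b15 = 1⊕0⊕1⊕1⊕0⊕1⊕1⊕0 = 1
Syndrome (s8...s1) = 1110 → position 14.
Overall parity (XOR of all 16 bits, including p0): 1⊕0⊕1⊕1⊕0⊕1⊕0⊕0⊕1⊕0⊕1⊕1⊕0⊕1⊕1⊕0 = 1
Overall=1, syndrome position=14 → single-bit error at position 14.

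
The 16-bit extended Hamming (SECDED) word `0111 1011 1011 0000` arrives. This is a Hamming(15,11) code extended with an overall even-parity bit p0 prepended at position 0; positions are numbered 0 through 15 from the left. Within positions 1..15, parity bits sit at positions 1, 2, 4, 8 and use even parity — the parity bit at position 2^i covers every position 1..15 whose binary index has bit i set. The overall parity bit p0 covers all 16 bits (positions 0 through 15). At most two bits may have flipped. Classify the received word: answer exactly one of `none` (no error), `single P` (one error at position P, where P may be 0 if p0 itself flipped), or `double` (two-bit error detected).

s1: b1⊕b3⊕b5⊕b7⊕b9⊕b11⊕b13⊕b15 = 1⊕1⊕0⊕1⊕0⊕1⊕0⊕0 = 0
s2: b2⊕b3⊕b6⊕b7⊕b10⊕b11⊕b14⊕b15 = 1⊕1⊕1⊕1⊕1⊕1⊕0⊕0 = 0
s4: b4⊕b5⊕b6⊕b7⊕b12⊕b13⊕b14⊕b15 = 1⊕0⊕1⊕1⊕0⊕0⊕0⊕0 = 1
s8: b8⊕b9⊕b10⊕b11⊕b12⊕b13⊕b14⊕b15 = 1⊕0⊕1⊕1⊕0⊕0⊕0⊕0 = 1
Syndrome (s8...s1) = 1100 → position 12.
Overall parity (XOR of all 16 bits, including p0): 0⊕1⊕1⊕1⊕1⊕0⊕1⊕1⊕1⊕0⊕1⊕1⊕0⊕0⊕0⊕0 = 1
Overall=1, syndrome position=12 → single-bit error at position 12.

single 12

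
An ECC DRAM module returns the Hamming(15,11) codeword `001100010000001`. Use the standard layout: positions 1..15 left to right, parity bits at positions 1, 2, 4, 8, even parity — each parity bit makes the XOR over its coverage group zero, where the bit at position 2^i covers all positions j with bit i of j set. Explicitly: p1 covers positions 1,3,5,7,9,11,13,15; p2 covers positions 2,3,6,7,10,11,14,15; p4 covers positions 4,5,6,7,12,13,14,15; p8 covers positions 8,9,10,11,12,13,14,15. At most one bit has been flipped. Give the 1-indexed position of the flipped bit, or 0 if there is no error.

s1: b1⊕b3⊕b5⊕b7⊕b9⊕b11⊕b13⊕b15 = 0⊕1⊕0⊕0⊕0⊕0⊕0⊕1 = 0
s2: b2⊕b3⊕b6⊕b7⊕b10⊕b11⊕b14⊕b15 = 0⊕1⊕0⊕0⊕0⊕0⊕0⊕1 = 0
s4: b4⊕b5⊕b6⊕b7⊕b12⊕b13⊕b14⊕b15 = 1⊕0⊕0⊕0⊕0⊕0⊕0⊕1 = 0
s8: b8⊕b9⊕b10⊕b11⊕b12⊕b13⊕b14⊕b15 = 1⊕0⊕0⊕0⊕0⊕0⊕0⊕1 = 0
Syndrome (s8...s1) = 0000 → position 0 (no error).

0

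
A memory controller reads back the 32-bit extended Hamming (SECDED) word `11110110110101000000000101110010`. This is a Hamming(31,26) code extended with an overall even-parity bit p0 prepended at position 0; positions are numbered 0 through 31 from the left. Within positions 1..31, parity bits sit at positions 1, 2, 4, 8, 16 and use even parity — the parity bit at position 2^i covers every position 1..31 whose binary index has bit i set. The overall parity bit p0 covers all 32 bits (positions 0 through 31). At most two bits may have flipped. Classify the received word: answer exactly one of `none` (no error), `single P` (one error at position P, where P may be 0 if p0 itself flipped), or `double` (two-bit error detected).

s1: b1⊕b3⊕b5⊕b7⊕b9⊕b11⊕b13⊕b15⊕b17⊕b19⊕b21⊕b23⊕b25⊕b27⊕b29⊕b31 = 1⊕1⊕1⊕0⊕1⊕1⊕1⊕0⊕0⊕0⊕0⊕1⊕1⊕1⊕0⊕0 = 1
s2: b2⊕b3⊕b6⊕b7⊕b10⊕b11⊕b14⊕b15⊕b18⊕b19⊕b22⊕b23⊕b26⊕b27⊕b30⊕b31 = 1⊕1⊕1⊕0⊕0⊕1⊕0⊕0⊕0⊕0⊕0⊕1⊕1⊕1⊕1⊕0 = 0
s4: b4⊕b5⊕b6⊕b7⊕b12⊕b13⊕b14⊕b15⊕b20⊕b21⊕b22⊕b23⊕b28⊕b29⊕b30⊕b31 = 0⊕1⊕1⊕0⊕0⊕1⊕0⊕0⊕0⊕0⊕0⊕1⊕0⊕0⊕1⊕0 = 1
s8: b8⊕b9⊕b10⊕b11⊕b12⊕b13⊕b14⊕b15⊕b24⊕b25⊕b26⊕b27⊕b28⊕b29⊕b30⊕b31 = 1⊕1⊕0⊕1⊕0⊕1⊕0⊕0⊕0⊕1⊕1⊕1⊕0⊕0⊕1⊕0 = 0
s16: b16⊕b17⊕b18⊕b19⊕b20⊕b21⊕b22⊕b23⊕b24⊕b25⊕b26⊕b27⊕b28⊕b29⊕b30⊕b31 = 0⊕0⊕0⊕0⊕0⊕0⊕0⊕1⊕0⊕1⊕1⊕1⊕0⊕0⊕1⊕0 = 1
Syndrome (s16...s1) = 10101 → position 21.
Overall parity (XOR of all 32 bits, including p0): 1⊕1⊕1⊕1⊕0⊕1⊕1⊕0⊕1⊕1⊕0⊕1⊕0⊕1⊕0⊕0⊕0⊕0⊕0⊕0⊕0⊕0⊕0⊕1⊕0⊕1⊕1⊕1⊕0⊕0⊕1⊕0 = 1
Overall=1, syndrome position=21 → single-bit error at position 21.

single 21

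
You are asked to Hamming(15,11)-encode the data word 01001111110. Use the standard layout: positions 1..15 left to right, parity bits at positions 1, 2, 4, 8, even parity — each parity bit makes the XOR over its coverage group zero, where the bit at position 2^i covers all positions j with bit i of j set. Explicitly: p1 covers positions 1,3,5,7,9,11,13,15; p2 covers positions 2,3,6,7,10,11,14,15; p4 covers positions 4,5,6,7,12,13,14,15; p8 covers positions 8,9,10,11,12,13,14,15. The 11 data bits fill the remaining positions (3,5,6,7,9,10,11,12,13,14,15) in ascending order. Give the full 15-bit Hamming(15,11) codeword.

Place data bits at non-power-of-two positions: b3=0, b5=1, b6=0, b7=0, b9=1, b10=1, b11=1, b12=1, b13=1, b14=1, b15=0.
p1 = XOR of data positions {3,5,7,9,11,13,15} = 0⊕1⊕0⊕1⊕1⊕1⊕0 = 0
p2 = XOR of data positions {3,6,7,10,11,14,15} = 0⊕0⊕0⊕1⊕1⊕1⊕0 = 1
p4 = XOR of data positions {5,6,7,12,13,14,15} = 1⊕0⊕0⊕1⊕1⊕1⊕0 = 0
p8 = XOR of data positions {9,10,11,12,13,14,15} = 1⊕1⊕1⊕1⊕1⊕1⊕0 = 0
Codeword b1..b15 = 010010001111110

010010001111110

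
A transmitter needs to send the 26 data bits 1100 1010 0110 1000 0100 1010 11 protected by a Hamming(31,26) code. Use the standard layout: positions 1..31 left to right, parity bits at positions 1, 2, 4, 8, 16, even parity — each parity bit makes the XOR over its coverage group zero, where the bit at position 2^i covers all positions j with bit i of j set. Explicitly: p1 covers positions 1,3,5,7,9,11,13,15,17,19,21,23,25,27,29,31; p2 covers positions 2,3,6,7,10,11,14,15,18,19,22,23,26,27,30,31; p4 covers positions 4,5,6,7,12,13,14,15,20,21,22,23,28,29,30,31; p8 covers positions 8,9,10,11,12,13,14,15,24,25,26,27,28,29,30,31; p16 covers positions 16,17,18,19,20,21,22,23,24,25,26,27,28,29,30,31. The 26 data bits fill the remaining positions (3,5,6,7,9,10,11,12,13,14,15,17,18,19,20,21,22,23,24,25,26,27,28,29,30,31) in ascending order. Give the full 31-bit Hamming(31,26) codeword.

Place data bits at non-power-of-two positions: b3=1, b5=1, b6=0, b7=0, b9=1, b10=0, b11=1, b12=0, b13=0, b14=1, b15=1, b17=0, b18=1, b19=0, b20=0, b21=0, b22=0, b23=1, b24=0, b25=0, b26=1, b27=0, b28=1, b29=0, b30=1, b31=1.
p1 = XOR of data positions {3,5,7,9,11,13,15,17,19,21,23,25,27,29,31} = 1⊕1⊕0⊕1⊕1⊕0⊕1⊕0⊕0⊕0⊕1⊕0⊕0⊕0⊕1 = 1
p2 = XOR of data positions {3,6,7,10,11,14,15,18,19,22,23,26,27,30,31} = 1⊕0⊕0⊕0⊕1⊕1⊕1⊕1⊕0⊕0⊕1⊕1⊕0⊕1⊕1 = 1
p4 = XOR of data positions {5,6,7,12,13,14,15,20,21,22,23,28,29,30,31} = 1⊕0⊕0⊕0⊕0⊕1⊕1⊕0⊕0⊕0⊕1⊕1⊕0⊕1⊕1 = 1
p8 = XOR of data positions {9,10,11,12,13,14,15,24,25,26,27,28,29,30,31} = 1⊕0⊕1⊕0⊕0⊕1⊕1⊕0⊕0⊕1⊕0⊕1⊕0⊕1⊕1 = 0
p16 = XOR of data positions {17,18,19,20,21,22,23,24,25,26,27,28,29,30,31} = 0⊕1⊕0⊕0⊕0⊕0⊕1⊕0⊕0⊕1⊕0⊕1⊕0⊕1⊕1 = 0
Codeword b1..b31 = 1111100010100110010000100101011

1111100010100110010000100101011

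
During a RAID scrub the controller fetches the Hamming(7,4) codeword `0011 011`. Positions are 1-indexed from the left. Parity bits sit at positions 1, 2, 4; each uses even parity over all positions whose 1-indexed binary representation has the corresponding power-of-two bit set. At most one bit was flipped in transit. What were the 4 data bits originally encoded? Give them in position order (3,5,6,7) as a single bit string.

s1: b1⊕b3⊕b5⊕b7 = 0⊕1⊕0⊕1 = 0
s2: b2⊕b3⊕b6⊕b7 = 0⊕1⊕1⊕1 = 1
s4: b4⊕b5⊕b6⊕b7 = 1⊕0⊕1⊕1 = 1
Syndrome (s4...s1) = 110 → position 6.
Flip bit 6: corrected codeword = 0011001
Data bits at positions 3,5,6,7: 1001

1001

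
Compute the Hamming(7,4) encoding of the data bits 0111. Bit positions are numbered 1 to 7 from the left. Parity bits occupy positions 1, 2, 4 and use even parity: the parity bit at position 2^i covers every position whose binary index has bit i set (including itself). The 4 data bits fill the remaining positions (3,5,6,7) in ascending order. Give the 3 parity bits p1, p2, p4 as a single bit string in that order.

Place data bits at non-power-of-two positions: b3=0, b5=1, b6=1, b7=1.
p1 = XOR of data positions {3,5,7} = 0⊕1⊕1 = 0
p2 = XOR of data positions {3,6,7} = 0⊕1⊕1 = 0
p4 = XOR of data positions {5,6,7} = 1⊕1⊕1 = 1
Parity bits p1,p2,p4 = 001

001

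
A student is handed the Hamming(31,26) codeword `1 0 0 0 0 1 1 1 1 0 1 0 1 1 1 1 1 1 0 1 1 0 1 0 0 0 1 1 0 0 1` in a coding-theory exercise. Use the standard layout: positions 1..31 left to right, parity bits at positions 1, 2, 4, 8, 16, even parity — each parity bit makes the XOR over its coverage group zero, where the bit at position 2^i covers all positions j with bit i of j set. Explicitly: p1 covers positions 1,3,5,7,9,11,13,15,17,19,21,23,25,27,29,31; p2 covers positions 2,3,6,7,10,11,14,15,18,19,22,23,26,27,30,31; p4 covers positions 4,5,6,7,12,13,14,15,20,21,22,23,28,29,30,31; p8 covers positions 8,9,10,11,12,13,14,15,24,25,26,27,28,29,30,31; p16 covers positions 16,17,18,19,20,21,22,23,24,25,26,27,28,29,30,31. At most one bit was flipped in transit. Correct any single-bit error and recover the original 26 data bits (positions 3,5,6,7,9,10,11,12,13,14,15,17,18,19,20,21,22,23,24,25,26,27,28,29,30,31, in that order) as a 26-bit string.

00111010111110110100001001

s1: b1⊕b3⊕b5⊕b7⊕b9⊕b11⊕b13⊕b15⊕b17⊕b19⊕b21⊕b23⊕b25⊕b27⊕b29⊕b31 = 1⊕0⊕0⊕1⊕1⊕1⊕1⊕1⊕1⊕0⊕1⊕1⊕0⊕1⊕0⊕1 = 1
s2: b2⊕b3⊕b6⊕b7⊕b10⊕b11⊕b14⊕b15⊕b18⊕b19⊕b22⊕b23⊕b26⊕b27⊕b30⊕b31 = 0⊕0⊕1⊕1⊕0⊕1⊕1⊕1⊕1⊕0⊕0⊕1⊕0⊕1⊕0⊕1 = 1
s4: b4⊕b5⊕b6⊕b7⊕b12⊕b13⊕b14⊕b15⊕b20⊕b21⊕b22⊕b23⊕b28⊕b29⊕b30⊕b31 = 0⊕0⊕1⊕1⊕0⊕1⊕1⊕1⊕1⊕1⊕0⊕1⊕1⊕0⊕0⊕1 = 0
s8: b8⊕b9⊕b10⊕b11⊕b12⊕b13⊕b14⊕b15⊕b24⊕b25⊕b26⊕b27⊕b28⊕b29⊕b30⊕b31 = 1⊕1⊕0⊕1⊕0⊕1⊕1⊕1⊕0⊕0⊕0⊕1⊕1⊕0⊕0⊕1 = 1
s16: b16⊕b17⊕b18⊕b19⊕b20⊕b21⊕b22⊕b23⊕b24⊕b25⊕b26⊕b27⊕b28⊕b29⊕b30⊕b31 = 1⊕1⊕1⊕0⊕1⊕1⊕0⊕1⊕0⊕0⊕0⊕1⊕1⊕0⊕0⊕1 = 1
Syndrome (s16...s1) = 11011 → position 27.
Flip bit 27: corrected codeword = 1000011110101111110110100001001
Data bits at positions 3,5,6,7,9,10,11,12,13,14,15,17,18,19,20,21,22,23,24,25,26,27,28,29,30,31: 00111010111110110100001001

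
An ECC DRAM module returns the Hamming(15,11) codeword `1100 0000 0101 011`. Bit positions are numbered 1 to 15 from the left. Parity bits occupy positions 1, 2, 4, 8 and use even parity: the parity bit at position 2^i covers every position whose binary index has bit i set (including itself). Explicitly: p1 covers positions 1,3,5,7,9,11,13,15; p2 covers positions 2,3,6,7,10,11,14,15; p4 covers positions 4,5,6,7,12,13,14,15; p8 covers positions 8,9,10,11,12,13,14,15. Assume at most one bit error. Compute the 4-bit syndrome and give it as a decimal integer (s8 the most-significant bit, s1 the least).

s1: b1⊕b3⊕b5⊕b7⊕b9⊕b11⊕b13⊕b15 = 1⊕0⊕0⊕0⊕0⊕0⊕0⊕1 = 0
s2: b2⊕b3⊕b6⊕b7⊕b10⊕b11⊕b14⊕b15 = 1⊕0⊕0⊕0⊕1⊕0⊕1⊕1 = 0
s4: b4⊕b5⊕b6⊕b7⊕b12⊕b13⊕b14⊕b15 = 0⊕0⊕0⊕0⊕1⊕0⊕1⊕1 = 1
s8: b8⊕b9⊕b10⊕b11⊕b12⊕b13⊕b14⊕b15 = 0⊕0⊕1⊕0⊕1⊕0⊕1⊕1 = 0
Syndrome (s8...s1) = 0100 → position 4.

4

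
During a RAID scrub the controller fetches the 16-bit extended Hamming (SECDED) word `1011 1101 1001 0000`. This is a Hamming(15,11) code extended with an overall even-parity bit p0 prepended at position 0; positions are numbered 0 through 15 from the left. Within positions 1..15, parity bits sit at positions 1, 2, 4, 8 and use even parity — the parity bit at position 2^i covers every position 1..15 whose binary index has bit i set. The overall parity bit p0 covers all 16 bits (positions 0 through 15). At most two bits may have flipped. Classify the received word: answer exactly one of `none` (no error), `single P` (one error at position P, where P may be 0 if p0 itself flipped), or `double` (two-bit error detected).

double

s1: b1⊕b3⊕b5⊕b7⊕b9⊕b11⊕b13⊕b15 = 0⊕1⊕1⊕1⊕0⊕1⊕0⊕0 = 0
s2: b2⊕b3⊕b6⊕b7⊕b10⊕b11⊕b14⊕b15 = 1⊕1⊕0⊕1⊕0⊕1⊕0⊕0 = 0
s4: b4⊕b5⊕b6⊕b7⊕b12⊕b13⊕b14⊕b15 = 1⊕1⊕0⊕1⊕0⊕0⊕0⊕0 = 1
s8: b8⊕b9⊕b10⊕b11⊕b12⊕b13⊕b14⊕b15 = 1⊕0⊕0⊕1⊕0⊕0⊕0⊕0 = 0
Syndrome (s8...s1) = 0100 → position 4.
Overall parity (XOR of all 16 bits, including p0): 1⊕0⊕1⊕1⊕1⊕1⊕0⊕1⊕1⊕0⊕0⊕1⊕0⊕0⊕0⊕0 = 0
Overall=0, syndrome position=4 → double-bit error detected (uncorrectable).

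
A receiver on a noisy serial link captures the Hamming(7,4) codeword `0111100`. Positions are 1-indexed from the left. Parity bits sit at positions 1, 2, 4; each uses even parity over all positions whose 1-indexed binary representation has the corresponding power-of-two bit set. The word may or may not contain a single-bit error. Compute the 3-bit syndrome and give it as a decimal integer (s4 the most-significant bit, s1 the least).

0

s1: b1⊕b3⊕b5⊕b7 = 0⊕1⊕1⊕0 = 0
s2: b2⊕b3⊕b6⊕b7 = 1⊕1⊕0⊕0 = 0
s4: b4⊕b5⊕b6⊕b7 = 1⊕1⊕0⊕0 = 0
Syndrome (s4...s1) = 000 → position 0 (no error).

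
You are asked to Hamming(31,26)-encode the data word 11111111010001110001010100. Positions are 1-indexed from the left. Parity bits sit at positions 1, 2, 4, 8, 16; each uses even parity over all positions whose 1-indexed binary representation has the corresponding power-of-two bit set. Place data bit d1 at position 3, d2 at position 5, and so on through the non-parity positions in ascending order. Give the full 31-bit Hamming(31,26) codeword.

Place data bits at non-power-of-two positions: b3=1, b5=1, b6=1, b7=1, b9=1, b10=1, b11=1, b12=1, b13=0, b14=1, b15=0, b17=0, b18=0, b19=1, b20=1, b21=1, b22=0, b23=0, b24=0, b25=1, b26=0, b27=1, b28=0, b29=1, b30=0, b31=0.
p1 = XOR of data positions {3,5,7,9,11,13,15,17,19,21,23,25,27,29,31} = 1⊕1⊕1⊕1⊕1⊕0⊕0⊕0⊕1⊕1⊕0⊕1⊕1⊕1⊕0 = 0
p2 = XOR of data positions {3,6,7,10,11,14,15,18,19,22,23,26,27,30,31} = 1⊕1⊕1⊕1⊕1⊕1⊕0⊕0⊕1⊕0⊕0⊕0⊕1⊕0⊕0 = 0
p4 = XOR of data positions {5,6,7,12,13,14,15,20,21,22,23,28,29,30,31} = 1⊕1⊕1⊕1⊕0⊕1⊕0⊕1⊕1⊕0⊕0⊕0⊕1⊕0⊕0 = 0
p8 = XOR of data positions {9,10,11,12,13,14,15,24,25,26,27,28,29,30,31} = 1⊕1⊕1⊕1⊕0⊕1⊕0⊕0⊕1⊕0⊕1⊕0⊕1⊕0⊕0 = 0
p16 = XOR of data positions {17,18,19,20,21,22,23,24,25,26,27,28,29,30,31} = 0⊕0⊕1⊕1⊕1⊕0⊕0⊕0⊕1⊕0⊕1⊕0⊕1⊕0⊕0 = 0
Codeword b1..b31 = 0010111011110100001110001010100

0010111011110100001110001010100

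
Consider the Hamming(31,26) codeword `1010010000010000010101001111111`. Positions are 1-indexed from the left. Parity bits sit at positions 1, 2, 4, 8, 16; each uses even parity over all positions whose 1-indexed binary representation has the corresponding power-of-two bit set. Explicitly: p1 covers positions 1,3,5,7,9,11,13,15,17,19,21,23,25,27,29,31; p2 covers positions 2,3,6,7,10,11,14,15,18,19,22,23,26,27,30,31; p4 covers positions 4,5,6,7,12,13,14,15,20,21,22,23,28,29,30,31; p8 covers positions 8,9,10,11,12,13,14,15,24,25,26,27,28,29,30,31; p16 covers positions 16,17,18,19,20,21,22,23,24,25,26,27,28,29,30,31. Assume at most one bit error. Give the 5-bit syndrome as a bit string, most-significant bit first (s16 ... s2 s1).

s1: b1⊕b3⊕b5⊕b7⊕b9⊕b11⊕b13⊕b15⊕b17⊕b19⊕b21⊕b23⊕b25⊕b27⊕b29⊕b31 = 1⊕1⊕0⊕0⊕0⊕0⊕0⊕0⊕0⊕0⊕0⊕0⊕1⊕1⊕1⊕1 = 0
s2: b2⊕b3⊕b6⊕b7⊕b10⊕b11⊕b14⊕b15⊕b18⊕b19⊕b22⊕b23⊕b26⊕b27⊕b30⊕b31 = 0⊕1⊕1⊕0⊕0⊕0⊕0⊕0⊕1⊕0⊕1⊕0⊕1⊕1⊕1⊕1 = 0
s4: b4⊕b5⊕b6⊕b7⊕b12⊕b13⊕b14⊕b15⊕b20⊕b21⊕b22⊕b23⊕b28⊕b29⊕b30⊕b31 = 0⊕0⊕1⊕0⊕1⊕0⊕0⊕0⊕1⊕0⊕1⊕0⊕1⊕1⊕1⊕1 = 0
s8: b8⊕b9⊕b10⊕b11⊕b12⊕b13⊕b14⊕b15⊕b24⊕b25⊕b26⊕b27⊕b28⊕b29⊕b30⊕b31 = 0⊕0⊕0⊕0⊕1⊕0⊕0⊕0⊕0⊕1⊕1⊕1⊕1⊕1⊕1⊕1 = 0
s16: b16⊕b17⊕b18⊕b19⊕b20⊕b21⊕b22⊕b23⊕b24⊕b25⊕b26⊕b27⊕b28⊕b29⊕b30⊕b31 = 0⊕0⊕1⊕0⊕1⊕0⊕1⊕0⊕0⊕1⊕1⊕1⊕1⊕1⊕1⊕1 = 0
Syndrome (s16...s1) = 00000 → position 0 (no error).

00000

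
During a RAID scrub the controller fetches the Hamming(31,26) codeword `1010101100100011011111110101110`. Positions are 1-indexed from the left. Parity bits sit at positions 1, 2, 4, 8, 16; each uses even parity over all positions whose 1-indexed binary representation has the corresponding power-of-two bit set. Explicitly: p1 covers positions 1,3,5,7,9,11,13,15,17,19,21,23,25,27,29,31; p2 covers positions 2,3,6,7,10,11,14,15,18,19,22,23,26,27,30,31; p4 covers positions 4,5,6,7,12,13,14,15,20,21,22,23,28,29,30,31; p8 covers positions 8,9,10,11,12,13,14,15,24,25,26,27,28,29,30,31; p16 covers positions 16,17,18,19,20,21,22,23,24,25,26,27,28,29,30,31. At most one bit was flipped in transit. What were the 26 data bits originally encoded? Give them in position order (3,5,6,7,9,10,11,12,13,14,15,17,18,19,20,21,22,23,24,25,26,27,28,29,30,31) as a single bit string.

11010010001011111110101110

s1: b1⊕b3⊕b5⊕b7⊕b9⊕b11⊕b13⊕b15⊕b17⊕b19⊕b21⊕b23⊕b25⊕b27⊕b29⊕b31 = 1⊕1⊕1⊕1⊕0⊕1⊕0⊕1⊕0⊕1⊕1⊕1⊕0⊕0⊕1⊕0 = 0
s2: b2⊕b3⊕b6⊕b7⊕b10⊕b11⊕b14⊕b15⊕b18⊕b19⊕b22⊕b23⊕b26⊕b27⊕b30⊕b31 = 0⊕1⊕0⊕1⊕0⊕1⊕0⊕1⊕1⊕1⊕1⊕1⊕1⊕0⊕1⊕0 = 0
s4: b4⊕b5⊕b6⊕b7⊕b12⊕b13⊕b14⊕b15⊕b20⊕b21⊕b22⊕b23⊕b28⊕b29⊕b30⊕b31 = 0⊕1⊕0⊕1⊕0⊕0⊕0⊕1⊕1⊕1⊕1⊕1⊕1⊕1⊕1⊕0 = 0
s8: b8⊕b9⊕b10⊕b11⊕b12⊕b13⊕b14⊕b15⊕b24⊕b25⊕b26⊕b27⊕b28⊕b29⊕b30⊕b31 = 1⊕0⊕0⊕1⊕0⊕0⊕0⊕1⊕1⊕0⊕1⊕0⊕1⊕1⊕1⊕0 = 0
s16: b16⊕b17⊕b18⊕b19⊕b20⊕b21⊕b22⊕b23⊕b24⊕b25⊕b26⊕b27⊕b28⊕b29⊕b30⊕b31 = 1⊕0⊕1⊕1⊕1⊕1⊕1⊕1⊕1⊕0⊕1⊕0⊕1⊕1⊕1⊕0 = 0
Syndrome (s16...s1) = 00000 → position 0 (no error).
No correction needed.
Data bits at positions 3,5,6,7,9,10,11,12,13,14,15,17,18,19,20,21,22,23,24,25,26,27,28,29,30,31: 11010010001011111110101110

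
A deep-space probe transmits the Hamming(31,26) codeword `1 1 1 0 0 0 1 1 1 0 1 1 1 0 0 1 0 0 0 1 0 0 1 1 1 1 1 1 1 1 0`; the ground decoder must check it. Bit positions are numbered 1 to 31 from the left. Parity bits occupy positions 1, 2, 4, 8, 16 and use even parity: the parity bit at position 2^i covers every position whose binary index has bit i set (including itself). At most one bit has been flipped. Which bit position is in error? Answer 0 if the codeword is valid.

0

s1: b1⊕b3⊕b5⊕b7⊕b9⊕b11⊕b13⊕b15⊕b17⊕b19⊕b21⊕b23⊕b25⊕b27⊕b29⊕b31 = 1⊕1⊕0⊕1⊕1⊕1⊕1⊕0⊕0⊕0⊕0⊕1⊕1⊕1⊕1⊕0 = 0
s2: b2⊕b3⊕b6⊕b7⊕b10⊕b11⊕b14⊕b15⊕b18⊕b19⊕b22⊕b23⊕b26⊕b27⊕b30⊕b31 = 1⊕1⊕0⊕1⊕0⊕1⊕0⊕0⊕0⊕0⊕0⊕1⊕1⊕1⊕1⊕0 = 0
s4: b4⊕b5⊕b6⊕b7⊕b12⊕b13⊕b14⊕b15⊕b20⊕b21⊕b22⊕b23⊕b28⊕b29⊕b30⊕b31 = 0⊕0⊕0⊕1⊕1⊕1⊕0⊕0⊕1⊕0⊕0⊕1⊕1⊕1⊕1⊕0 = 0
s8: b8⊕b9⊕b10⊕b11⊕b12⊕b13⊕b14⊕b15⊕b24⊕b25⊕b26⊕b27⊕b28⊕b29⊕b30⊕b31 = 1⊕1⊕0⊕1⊕1⊕1⊕0⊕0⊕1⊕1⊕1⊕1⊕1⊕1⊕1⊕0 = 0
s16: b16⊕b17⊕b18⊕b19⊕b20⊕b21⊕b22⊕b23⊕b24⊕b25⊕b26⊕b27⊕b28⊕b29⊕b30⊕b31 = 1⊕0⊕0⊕0⊕1⊕0⊕0⊕1⊕1⊕1⊕1⊕1⊕1⊕1⊕1⊕0 = 0
Syndrome (s16...s1) = 00000 → position 0 (no error).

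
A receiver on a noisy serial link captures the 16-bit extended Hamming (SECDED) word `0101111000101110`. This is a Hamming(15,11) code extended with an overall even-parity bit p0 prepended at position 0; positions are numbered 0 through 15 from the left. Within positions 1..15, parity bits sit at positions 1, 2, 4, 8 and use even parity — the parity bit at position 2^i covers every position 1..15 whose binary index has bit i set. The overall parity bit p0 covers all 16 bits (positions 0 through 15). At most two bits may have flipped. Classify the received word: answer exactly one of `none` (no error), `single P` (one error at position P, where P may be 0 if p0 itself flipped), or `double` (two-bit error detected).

s1: b1⊕b3⊕b5⊕b7⊕b9⊕b11⊕b13⊕b15 = 1⊕1⊕1⊕0⊕0⊕0⊕1⊕0 = 0
s2: b2⊕b3⊕b6⊕b7⊕b10⊕b11⊕b14⊕b15 = 0⊕1⊕1⊕0⊕1⊕0⊕1⊕0 = 0
s4: b4⊕b5⊕b6⊕b7⊕b12⊕b13⊕b14⊕b15 = 1⊕1⊕1⊕0⊕1⊕1⊕1⊕0 = 0
s8: b8⊕b9⊕b10⊕b11⊕b12⊕b13⊕b14⊕b15 = 0⊕0⊕1⊕0⊕1⊕1⊕1⊕0 = 0
Syndrome (s8...s1) = 0000 → position 0 (no error).
Overall parity (XOR of all 16 bits, including p0): 0⊕1⊕0⊕1⊕1⊕1⊕1⊕0⊕0⊕0⊕1⊕0⊕1⊕1⊕1⊕0 = 1
Overall=1, syndrome position=0 → single-bit error at position 0.

single 0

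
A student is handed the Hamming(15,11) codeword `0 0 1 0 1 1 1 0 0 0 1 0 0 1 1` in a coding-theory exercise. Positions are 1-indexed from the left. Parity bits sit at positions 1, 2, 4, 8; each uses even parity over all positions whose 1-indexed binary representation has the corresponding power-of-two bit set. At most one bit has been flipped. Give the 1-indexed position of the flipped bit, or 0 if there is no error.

s1: b1⊕b3⊕b5⊕b7⊕b9⊕b11⊕b13⊕b15 = 0⊕1⊕1⊕1⊕0⊕1⊕0⊕1 = 1
s2: b2⊕b3⊕b6⊕b7⊕b10⊕b11⊕b14⊕b15 = 0⊕1⊕1⊕1⊕0⊕1⊕1⊕1 = 0
s4: b4⊕b5⊕b6⊕b7⊕b12⊕b13⊕b14⊕b15 = 0⊕1⊕1⊕1⊕0⊕0⊕1⊕1 = 1
s8: b8⊕b9⊕b10⊕b11⊕b12⊕b13⊕b14⊕b15 = 0⊕0⊕0⊕1⊕0⊕0⊕1⊕1 = 1
Syndrome (s8...s1) = 1101 → position 13.

13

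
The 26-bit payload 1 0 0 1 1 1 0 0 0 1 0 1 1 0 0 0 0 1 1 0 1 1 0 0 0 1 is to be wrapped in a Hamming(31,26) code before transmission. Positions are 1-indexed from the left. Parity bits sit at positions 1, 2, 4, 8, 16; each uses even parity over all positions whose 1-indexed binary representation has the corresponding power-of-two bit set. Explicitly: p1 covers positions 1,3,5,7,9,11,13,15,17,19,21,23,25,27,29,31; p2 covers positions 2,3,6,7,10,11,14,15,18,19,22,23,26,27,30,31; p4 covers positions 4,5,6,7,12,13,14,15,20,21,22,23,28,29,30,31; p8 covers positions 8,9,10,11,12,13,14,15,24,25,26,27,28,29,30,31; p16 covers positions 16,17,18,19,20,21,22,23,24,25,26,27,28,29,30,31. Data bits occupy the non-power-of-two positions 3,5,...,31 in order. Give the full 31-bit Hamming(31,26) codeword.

1110001111000101110000110110001

Place data bits at non-power-of-two positions: b3=1, b5=0, b6=0, b7=1, b9=1, b10=1, b11=0, b12=0, b13=0, b14=1, b15=0, b17=1, b18=1, b19=0, b20=0, b21=0, b22=0, b23=1, b24=1, b25=0, b26=1, b27=1, b28=0, b29=0, b30=0, b31=1.
p1 = XOR of data positions {3,5,7,9,11,13,15,17,19,21,23,25,27,29,31} = 1⊕0⊕1⊕1⊕0⊕0⊕0⊕1⊕0⊕0⊕1⊕0⊕1⊕0⊕1 = 1
p2 = XOR of data positions {3,6,7,10,11,14,15,18,19,22,23,26,27,30,31} = 1⊕0⊕1⊕1⊕0⊕1⊕0⊕1⊕0⊕0⊕1⊕1⊕1⊕0⊕1 = 1
p4 = XOR of data positions {5,6,7,12,13,14,15,20,21,22,23,28,29,30,31} = 0⊕0⊕1⊕0⊕0⊕1⊕0⊕0⊕0⊕0⊕1⊕0⊕0⊕0⊕1 = 0
p8 = XOR of data positions {9,10,11,12,13,14,15,24,25,26,27,28,29,30,31} = 1⊕1⊕0⊕0⊕0⊕1⊕0⊕1⊕0⊕1⊕1⊕0⊕0⊕0⊕1 = 1
p16 = XOR of data positions {17,18,19,20,21,22,23,24,25,26,27,28,29,30,31} = 1⊕1⊕0⊕0⊕0⊕0⊕1⊕1⊕0⊕1⊕1⊕0⊕0⊕0⊕1 = 1
Codeword b1..b31 = 1110001111000101110000110110001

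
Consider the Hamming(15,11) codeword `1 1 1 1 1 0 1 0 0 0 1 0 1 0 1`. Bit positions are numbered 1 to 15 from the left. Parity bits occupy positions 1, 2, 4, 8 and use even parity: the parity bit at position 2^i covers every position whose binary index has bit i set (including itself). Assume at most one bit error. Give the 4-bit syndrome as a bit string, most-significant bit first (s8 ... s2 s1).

s1: b1⊕b3⊕b5⊕b7⊕b9⊕b11⊕b13⊕b15 = 1⊕1⊕1⊕1⊕0⊕1⊕1⊕1 = 1
s2: b2⊕b3⊕b6⊕b7⊕b10⊕b11⊕b14⊕b15 = 1⊕1⊕0⊕1⊕0⊕1⊕0⊕1 = 1
s4: b4⊕b5⊕b6⊕b7⊕b12⊕b13⊕b14⊕b15 = 1⊕1⊕0⊕1⊕0⊕1⊕0⊕1 = 1
s8: b8⊕b9⊕b10⊕b11⊕b12⊕b13⊕b14⊕b15 = 0⊕0⊕0⊕1⊕0⊕1⊕0⊕1 = 1
Syndrome (s8...s1) = 1111 → position 15.

1111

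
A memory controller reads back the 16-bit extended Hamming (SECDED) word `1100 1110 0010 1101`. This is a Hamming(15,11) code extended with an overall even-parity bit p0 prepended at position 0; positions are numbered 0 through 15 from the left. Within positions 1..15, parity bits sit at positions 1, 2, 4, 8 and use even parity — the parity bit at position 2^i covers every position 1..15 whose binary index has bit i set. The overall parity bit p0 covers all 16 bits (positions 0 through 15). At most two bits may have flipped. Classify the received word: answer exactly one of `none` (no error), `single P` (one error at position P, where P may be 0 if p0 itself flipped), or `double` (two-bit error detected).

single 2

s1: b1⊕b3⊕b5⊕b7⊕b9⊕b11⊕b13⊕b15 = 1⊕0⊕1⊕0⊕0⊕0⊕1⊕1 = 0
s2: b2⊕b3⊕b6⊕b7⊕b10⊕b11⊕b14⊕b15 = 0⊕0⊕1⊕0⊕1⊕0⊕0⊕1 = 1
s4: b4⊕b5⊕b6⊕b7⊕b12⊕b13⊕b14⊕b15 = 1⊕1⊕1⊕0⊕1⊕1⊕0⊕1 = 0
s8: b8⊕b9⊕b10⊕b11⊕b12⊕b13⊕b14⊕b15 = 0⊕0⊕1⊕0⊕1⊕1⊕0⊕1 = 0
Syndrome (s8...s1) = 0010 → position 2.
Overall parity (XOR of all 16 bits, including p0): 1⊕1⊕0⊕0⊕1⊕1⊕1⊕0⊕0⊕0⊕1⊕0⊕1⊕1⊕0⊕1 = 1
Overall=1, syndrome position=2 → single-bit error at position 2.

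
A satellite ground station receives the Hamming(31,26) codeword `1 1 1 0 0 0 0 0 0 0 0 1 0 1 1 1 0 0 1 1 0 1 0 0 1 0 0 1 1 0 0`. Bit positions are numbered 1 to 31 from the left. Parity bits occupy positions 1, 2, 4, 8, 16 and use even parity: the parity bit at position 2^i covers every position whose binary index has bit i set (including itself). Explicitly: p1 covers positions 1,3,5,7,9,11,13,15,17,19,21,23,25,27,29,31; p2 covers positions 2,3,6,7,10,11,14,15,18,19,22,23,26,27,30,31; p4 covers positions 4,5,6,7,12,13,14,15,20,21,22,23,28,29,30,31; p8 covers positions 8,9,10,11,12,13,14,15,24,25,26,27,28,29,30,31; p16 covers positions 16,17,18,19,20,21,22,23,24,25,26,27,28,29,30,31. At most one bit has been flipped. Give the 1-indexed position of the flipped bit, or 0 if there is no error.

s1: b1⊕b3⊕b5⊕b7⊕b9⊕b11⊕b13⊕b15⊕b17⊕b19⊕b21⊕b23⊕b25⊕b27⊕b29⊕b31 = 1⊕1⊕0⊕0⊕0⊕0⊕0⊕1⊕0⊕1⊕0⊕0⊕1⊕0⊕1⊕0 = 0
s2: b2⊕b3⊕b6⊕b7⊕b10⊕b11⊕b14⊕b15⊕b18⊕b19⊕b22⊕b23⊕b26⊕b27⊕b30⊕b31 = 1⊕1⊕0⊕0⊕0⊕0⊕1⊕1⊕0⊕1⊕1⊕0⊕0⊕0⊕0⊕0 = 0
s4: b4⊕b5⊕b6⊕b7⊕b12⊕b13⊕b14⊕b15⊕b20⊕b21⊕b22⊕b23⊕b28⊕b29⊕b30⊕b31 = 0⊕0⊕0⊕0⊕1⊕0⊕1⊕1⊕1⊕0⊕1⊕0⊕1⊕1⊕0⊕0 = 1
s8: b8⊕b9⊕b10⊕b11⊕b12⊕b13⊕b14⊕b15⊕b24⊕b25⊕b26⊕b27⊕b28⊕b29⊕b30⊕b31 = 0⊕0⊕0⊕0⊕1⊕0⊕1⊕1⊕0⊕1⊕0⊕0⊕1⊕1⊕0⊕0 = 0
s16: b16⊕b17⊕b18⊕b19⊕b20⊕b21⊕b22⊕b23⊕b24⊕b25⊕b26⊕b27⊕b28⊕b29⊕b30⊕b31 = 1⊕0⊕0⊕1⊕1⊕0⊕1⊕0⊕0⊕1⊕0⊕0⊕1⊕1⊕0⊕0 = 1
Syndrome (s16...s1) = 10100 → position 20.

20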